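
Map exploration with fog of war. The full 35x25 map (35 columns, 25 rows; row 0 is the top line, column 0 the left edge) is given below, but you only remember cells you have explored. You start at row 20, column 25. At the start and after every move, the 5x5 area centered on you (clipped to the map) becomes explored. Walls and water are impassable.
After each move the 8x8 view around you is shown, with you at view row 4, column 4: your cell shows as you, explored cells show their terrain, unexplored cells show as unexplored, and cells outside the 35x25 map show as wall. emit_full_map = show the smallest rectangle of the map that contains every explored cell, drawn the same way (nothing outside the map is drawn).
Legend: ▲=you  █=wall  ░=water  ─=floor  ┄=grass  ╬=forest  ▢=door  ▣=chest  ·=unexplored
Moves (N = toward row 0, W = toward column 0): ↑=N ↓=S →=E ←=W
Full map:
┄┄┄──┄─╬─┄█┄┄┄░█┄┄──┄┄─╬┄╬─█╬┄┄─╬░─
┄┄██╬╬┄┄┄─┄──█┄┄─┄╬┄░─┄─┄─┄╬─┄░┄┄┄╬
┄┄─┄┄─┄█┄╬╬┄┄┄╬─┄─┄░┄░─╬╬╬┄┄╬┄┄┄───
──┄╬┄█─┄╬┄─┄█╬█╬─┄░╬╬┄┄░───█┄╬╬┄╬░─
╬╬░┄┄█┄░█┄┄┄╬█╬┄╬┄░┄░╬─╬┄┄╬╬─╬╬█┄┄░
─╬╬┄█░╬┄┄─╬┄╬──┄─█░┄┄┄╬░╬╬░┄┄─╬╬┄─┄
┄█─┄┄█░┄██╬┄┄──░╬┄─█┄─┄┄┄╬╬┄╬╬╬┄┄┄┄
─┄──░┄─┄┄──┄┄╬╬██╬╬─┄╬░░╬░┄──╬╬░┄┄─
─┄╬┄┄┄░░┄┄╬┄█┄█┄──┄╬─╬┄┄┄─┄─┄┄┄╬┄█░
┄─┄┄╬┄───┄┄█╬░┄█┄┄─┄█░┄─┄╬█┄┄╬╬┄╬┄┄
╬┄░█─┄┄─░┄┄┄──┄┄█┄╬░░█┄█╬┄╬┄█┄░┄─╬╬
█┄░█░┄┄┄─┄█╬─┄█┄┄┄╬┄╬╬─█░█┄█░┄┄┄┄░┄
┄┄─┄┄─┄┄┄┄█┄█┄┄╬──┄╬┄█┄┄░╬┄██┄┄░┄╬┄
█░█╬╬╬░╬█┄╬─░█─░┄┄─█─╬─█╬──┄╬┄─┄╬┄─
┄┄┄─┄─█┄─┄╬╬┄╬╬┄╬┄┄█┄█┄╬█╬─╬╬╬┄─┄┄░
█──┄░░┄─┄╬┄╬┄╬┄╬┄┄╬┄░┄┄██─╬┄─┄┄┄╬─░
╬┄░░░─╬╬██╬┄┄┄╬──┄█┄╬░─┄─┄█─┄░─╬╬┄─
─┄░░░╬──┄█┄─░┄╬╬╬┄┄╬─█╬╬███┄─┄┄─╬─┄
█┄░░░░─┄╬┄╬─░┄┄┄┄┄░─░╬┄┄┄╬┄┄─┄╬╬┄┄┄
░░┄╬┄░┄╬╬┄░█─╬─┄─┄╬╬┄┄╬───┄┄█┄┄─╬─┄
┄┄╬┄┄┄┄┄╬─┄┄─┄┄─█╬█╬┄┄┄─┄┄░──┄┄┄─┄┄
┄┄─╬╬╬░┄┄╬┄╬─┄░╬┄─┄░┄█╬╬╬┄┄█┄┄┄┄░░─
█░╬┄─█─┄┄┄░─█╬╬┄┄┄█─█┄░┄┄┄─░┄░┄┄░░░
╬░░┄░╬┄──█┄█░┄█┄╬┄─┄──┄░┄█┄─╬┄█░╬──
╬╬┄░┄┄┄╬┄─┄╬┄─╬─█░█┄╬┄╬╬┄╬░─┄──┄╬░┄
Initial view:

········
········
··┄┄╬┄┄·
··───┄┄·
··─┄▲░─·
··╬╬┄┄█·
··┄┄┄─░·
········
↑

········
········
··╬███┄·
··┄┄╬┄┄·
··──▲┄┄·
··─┄┄░─·
··╬╬┄┄█·
··┄┄┄─░·

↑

········
········
··┄─┄█─·
··╬███┄·
··┄┄▲┄┄·
··───┄┄·
··─┄┄░─·
··╬╬┄┄█·

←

········
········
··─┄─┄█─
··╬╬███┄
··┄┄▲╬┄┄
··╬───┄┄
··┄─┄┄░─
···╬╬┄┄█

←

········
········
··░─┄─┄█
··█╬╬███
··╬┄▲┄╬┄
··┄╬───┄
··┄┄─┄┄░
····╬╬┄┄

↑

········
········
··┄┄██─·
··░─┄─┄█
··█╬▲███
··╬┄┄┄╬┄
··┄╬───┄
··┄┄─┄┄░

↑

········
········
··█┄╬█╬·
··┄┄██─·
··░─▲─┄█
··█╬╬███
··╬┄┄┄╬┄
··┄╬───┄

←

········
········
··┄█┄╬█╬
··░┄┄██─
··╬░▲┄─┄
··─█╬╬██
··░╬┄┄┄╬
···┄╬───

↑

········
········
··─╬─█╬·
··┄█┄╬█╬
··░┄▲██─
··╬░─┄─┄
··─█╬╬██
··░╬┄┄┄╬

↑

········
········
··┄█┄┄░·
··─╬─█╬·
··┄█▲╬█╬
··░┄┄██─
··╬░─┄─┄
··─█╬╬██

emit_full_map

┄█┄┄░···
─╬─█╬···
┄█▲╬█╬··
░┄┄██─··
╬░─┄─┄█─
─█╬╬███┄
░╬┄┄┄╬┄┄
·┄╬───┄┄
·┄┄─┄┄░─
···╬╬┄┄█
···┄┄┄─░

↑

········
········
··╬╬─█░·
··┄█┄┄░·
··─╬▲█╬·
··┄█┄╬█╬
··░┄┄██─
··╬░─┄─┄

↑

········
········
··░█┄█╬·
··╬╬─█░·
··┄█▲┄░·
··─╬─█╬·
··┄█┄╬█╬
··░┄┄██─

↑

········
········
··█░┄─┄·
··░█┄█╬·
··╬╬▲█░·
··┄█┄┄░·
··─╬─█╬·
··┄█┄╬█╬

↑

········
········
··─╬┄┄┄·
··█░┄─┄·
··░█▲█╬·
··╬╬─█░·
··┄█┄┄░·
··─╬─█╬·

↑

········
········
··┄╬░░╬·
··─╬┄┄┄·
··█░▲─┄·
··░█┄█╬·
··╬╬─█░·
··┄█┄┄░·

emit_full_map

┄╬░░╬···
─╬┄┄┄···
█░▲─┄···
░█┄█╬···
╬╬─█░···
┄█┄┄░···
─╬─█╬···
┄█┄╬█╬··
░┄┄██─··
╬░─┄─┄█─
─█╬╬███┄
░╬┄┄┄╬┄┄
·┄╬───┄┄
·┄┄─┄┄░─
···╬╬┄┄█
···┄┄┄─░

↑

········
········
··┄─┄┄┄·
··┄╬░░╬·
··─╬▲┄┄·
··█░┄─┄·
··░█┄█╬·
··╬╬─█░·

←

········
········
··█┄─┄┄┄
··─┄╬░░╬
··╬─▲┄┄┄
··┄█░┄─┄
··░░█┄█╬
···╬╬─█░

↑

········
········
··┄┄┄╬░·
··█┄─┄┄┄
··─┄▲░░╬
··╬─╬┄┄┄
··┄█░┄─┄
··░░█┄█╬

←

········
········
··░┄┄┄╬░
··─█┄─┄┄
··╬─▲╬░░
··┄╬─╬┄┄
··─┄█░┄─
···░░█┄█

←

········
········
··█░┄┄┄╬
··┄─█┄─┄
··╬╬▲┄╬░
··─┄╬─╬┄
··┄─┄█░┄
····░░█┄

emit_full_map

█░┄┄┄╬░····
┄─█┄─┄┄┄···
╬╬▲┄╬░░╬···
─┄╬─╬┄┄┄···
┄─┄█░┄─┄···
··░░█┄█╬···
···╬╬─█░···
···┄█┄┄░···
···─╬─█╬···
···┄█┄╬█╬··
···░┄┄██─··
···╬░─┄─┄█─
···─█╬╬███┄
···░╬┄┄┄╬┄┄
····┄╬───┄┄
····┄┄─┄┄░─
······╬╬┄┄█
······┄┄┄─░

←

········
········
··─█░┄┄┄
··╬┄─█┄─
··█╬▲─┄╬
··──┄╬─╬
··┄┄─┄█░
·····░░█

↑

········
········
··╬┄░┄░·
··─█░┄┄┄
··╬┄▲█┄─
··█╬╬─┄╬
··──┄╬─╬
··┄┄─┄█░

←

········
········
··┄╬┄░┄░
··┄─█░┄┄
··░╬▲─█┄
··██╬╬─┄
··┄──┄╬─
···┄┄─┄█

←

········
········
··╬┄╬┄░┄
··─┄─█░┄
··─░▲┄─█
··╬██╬╬─
··█┄──┄╬
····┄┄─┄

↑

········
········
··█╬─┄░·
··╬┄╬┄░┄
··─┄▲█░┄
··─░╬┄─█
··╬██╬╬─
··█┄──┄╬

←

········
········
··╬█╬─┄░
··█╬┄╬┄░
··──▲─█░
··──░╬┄─
··╬╬██╬╬
···█┄──┄

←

········
········
··█╬█╬─┄
··╬█╬┄╬┄
··╬─▲┄─█
··┄──░╬┄
··┄╬╬██╬
····█┄──

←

········
········
··┄█╬█╬─
··┄╬█╬┄╬
··┄╬▲─┄─
··┄┄──░╬
··┄┄╬╬██
·····█┄─

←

········
········
··─┄█╬█╬
··┄┄╬█╬┄
··╬┄▲──┄
··╬┄┄──░
··─┄┄╬╬█
······█┄

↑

········
········
··╬┄┄┄╬·
··─┄█╬█╬
··┄┄▲█╬┄
··╬┄╬──┄
··╬┄┄──░
··─┄┄╬╬█

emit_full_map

╬┄┄┄╬·············
─┄█╬█╬─┄░·········
┄┄▲█╬┄╬┄░┄░·······
╬┄╬──┄─█░┄┄┄╬░····
╬┄┄──░╬┄─█┄─┄┄┄···
─┄┄╬╬██╬╬─┄╬░░╬···
····█┄──┄╬─╬┄┄┄···
······┄┄─┄█░┄─┄···
·········░░█┄█╬···
··········╬╬─█░···
··········┄█┄┄░···
··········─╬─█╬···
··········┄█┄╬█╬··
··········░┄┄██─··
··········╬░─┄─┄█─
··········─█╬╬███┄
··········░╬┄┄┄╬┄┄
···········┄╬───┄┄
···········┄┄─┄┄░─
·············╬╬┄┄█
·············┄┄┄─░

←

········
········
··╬╬┄┄┄╬
··┄─┄█╬█
··┄┄▲╬█╬
··─╬┄╬──
··█╬┄┄──
···─┄┄╬╬

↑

████████
········
··─┄──█·
··╬╬┄┄┄╬
··┄─▲█╬█
··┄┄┄╬█╬
··─╬┄╬──
··█╬┄┄──

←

████████
········
··┄─┄──█
··┄╬╬┄┄┄
··╬┄▲┄█╬
··█┄┄┄╬█
··┄─╬┄╬─
···█╬┄┄─

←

████████
········
··┄┄─┄──
··█┄╬╬┄┄
··┄╬▲─┄█
··░█┄┄┄╬
··┄┄─╬┄╬
····█╬┄┄

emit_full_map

┄┄─┄──█··············
█┄╬╬┄┄┄╬·············
┄╬▲─┄█╬█╬─┄░·········
░█┄┄┄╬█╬┄╬┄░┄░·······
┄┄─╬┄╬──┄─█░┄┄┄╬░····
··█╬┄┄──░╬┄─█┄─┄┄┄···
···─┄┄╬╬██╬╬─┄╬░░╬···
·······█┄──┄╬─╬┄┄┄···
·········┄┄─┄█░┄─┄···
············░░█┄█╬···
·············╬╬─█░···
·············┄█┄┄░···
·············─╬─█╬···
·············┄█┄╬█╬··
·············░┄┄██─··
·············╬░─┄─┄█─
·············─█╬╬███┄
·············░╬┄┄┄╬┄┄
··············┄╬───┄┄
··············┄┄─┄┄░─
················╬╬┄┄█
················┄┄┄─░

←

████████
········
··┄┄┄─┄─
··┄█┄╬╬┄
··─┄▲┄─┄
··┄░█┄┄┄
··╬┄┄─╬┄
·····█╬┄

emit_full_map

┄┄┄─┄──█··············
┄█┄╬╬┄┄┄╬·············
─┄▲┄─┄█╬█╬─┄░·········
┄░█┄┄┄╬█╬┄╬┄░┄░·······
╬┄┄─╬┄╬──┄─█░┄┄┄╬░····
···█╬┄┄──░╬┄─█┄─┄┄┄···
····─┄┄╬╬██╬╬─┄╬░░╬···
········█┄──┄╬─╬┄┄┄···
··········┄┄─┄█░┄─┄···
·············░░█┄█╬···
··············╬╬─█░···
··············┄█┄┄░···
··············─╬─█╬···
··············┄█┄╬█╬··
··············░┄┄██─··
··············╬░─┄─┄█─
··············─█╬╬███┄
··············░╬┄┄┄╬┄┄
···············┄╬───┄┄
···············┄┄─┄┄░─
·················╬╬┄┄█
·················┄┄┄─░


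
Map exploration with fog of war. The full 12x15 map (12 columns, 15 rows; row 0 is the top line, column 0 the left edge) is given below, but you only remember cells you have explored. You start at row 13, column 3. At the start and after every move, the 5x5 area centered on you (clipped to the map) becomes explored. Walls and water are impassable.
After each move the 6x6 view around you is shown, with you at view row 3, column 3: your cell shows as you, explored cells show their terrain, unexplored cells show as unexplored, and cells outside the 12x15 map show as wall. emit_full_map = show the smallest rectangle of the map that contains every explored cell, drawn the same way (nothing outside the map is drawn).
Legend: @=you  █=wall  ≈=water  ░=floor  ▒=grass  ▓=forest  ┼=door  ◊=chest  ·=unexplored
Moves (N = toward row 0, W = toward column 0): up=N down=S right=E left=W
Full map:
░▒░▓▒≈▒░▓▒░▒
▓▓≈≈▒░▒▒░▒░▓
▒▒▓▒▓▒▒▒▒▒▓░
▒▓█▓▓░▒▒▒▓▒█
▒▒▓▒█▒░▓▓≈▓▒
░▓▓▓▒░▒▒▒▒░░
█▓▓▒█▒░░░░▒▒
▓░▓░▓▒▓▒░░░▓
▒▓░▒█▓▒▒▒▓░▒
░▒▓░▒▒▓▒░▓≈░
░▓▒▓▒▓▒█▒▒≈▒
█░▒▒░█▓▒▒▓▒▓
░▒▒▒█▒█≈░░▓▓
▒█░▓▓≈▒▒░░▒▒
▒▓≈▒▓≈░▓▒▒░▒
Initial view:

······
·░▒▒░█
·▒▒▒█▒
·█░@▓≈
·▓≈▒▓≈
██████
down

·░▒▒░█
·▒▒▒█▒
·█░▓▓≈
·▓≈@▓≈
██████
██████

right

░▒▒░█·
▒▒▒█▒█
█░▓▓≈▒
▓≈▒@≈░
██████
██████

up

······
░▒▒░█▓
▒▒▒█▒█
█░▓@≈▒
▓≈▒▓≈░
██████

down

░▒▒░█▓
▒▒▒█▒█
█░▓▓≈▒
▓≈▒@≈░
██████
██████

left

·░▒▒░█
·▒▒▒█▒
·█░▓▓≈
·▓≈@▓≈
██████
██████

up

······
·░▒▒░█
·▒▒▒█▒
·█░@▓≈
·▓≈▒▓≈
██████

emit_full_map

░▒▒░█▓
▒▒▒█▒█
█░@▓≈▒
▓≈▒▓≈░


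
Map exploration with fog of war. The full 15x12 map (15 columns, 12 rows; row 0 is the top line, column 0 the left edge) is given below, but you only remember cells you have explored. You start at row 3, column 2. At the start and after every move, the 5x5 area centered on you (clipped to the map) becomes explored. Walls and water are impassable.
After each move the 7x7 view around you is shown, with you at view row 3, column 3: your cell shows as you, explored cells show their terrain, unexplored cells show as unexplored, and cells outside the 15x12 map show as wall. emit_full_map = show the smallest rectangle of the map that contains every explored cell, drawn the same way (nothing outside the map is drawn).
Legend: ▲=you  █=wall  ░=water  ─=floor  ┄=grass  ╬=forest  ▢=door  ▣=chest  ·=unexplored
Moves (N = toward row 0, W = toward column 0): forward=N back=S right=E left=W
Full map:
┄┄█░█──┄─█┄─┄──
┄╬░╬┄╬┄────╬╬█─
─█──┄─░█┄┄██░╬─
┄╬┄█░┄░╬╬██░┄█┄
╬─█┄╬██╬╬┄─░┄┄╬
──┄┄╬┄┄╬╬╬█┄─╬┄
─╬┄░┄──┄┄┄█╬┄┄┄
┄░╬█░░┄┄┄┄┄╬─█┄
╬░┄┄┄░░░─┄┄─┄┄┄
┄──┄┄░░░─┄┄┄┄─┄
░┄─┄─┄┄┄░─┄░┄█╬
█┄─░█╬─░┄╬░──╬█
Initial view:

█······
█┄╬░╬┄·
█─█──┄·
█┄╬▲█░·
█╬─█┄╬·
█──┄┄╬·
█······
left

██·····
██┄╬░╬┄
██─█──┄
██┄▲┄█░
██╬─█┄╬
██──┄┄╬
██·····

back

██┄╬░╬┄
██─█──┄
██┄╬┄█░
██╬▲█┄╬
██──┄┄╬
██─╬┄░·
██·····

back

██─█──┄
██┄╬┄█░
██╬─█┄╬
██─▲┄┄╬
██─╬┄░·
██┄░╬█·
██·····

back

██┄╬┄█░
██╬─█┄╬
██──┄┄╬
██─▲┄░·
██┄░╬█·
██╬░┄┄·
██·····

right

█┄╬┄█░·
█╬─█┄╬·
█──┄┄╬·
█─╬▲░┄·
█┄░╬█░·
█╬░┄┄┄·
█······

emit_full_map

┄╬░╬┄
─█──┄
┄╬┄█░
╬─█┄╬
──┄┄╬
─╬▲░┄
┄░╬█░
╬░┄┄┄

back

█╬─█┄╬·
█──┄┄╬·
█─╬┄░┄·
█┄░▲█░·
█╬░┄┄┄·
█┄──┄┄·
█······

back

█──┄┄╬·
█─╬┄░┄·
█┄░╬█░·
█╬░▲┄┄·
█┄──┄┄·
█░┄─┄─·
█······

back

█─╬┄░┄·
█┄░╬█░·
█╬░┄┄┄·
█┄─▲┄┄·
█░┄─┄─·
██┄─░█·
███████

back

█┄░╬█░·
█╬░┄┄┄·
█┄──┄┄·
█░┄▲┄─·
██┄─░█·
███████
███████

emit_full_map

┄╬░╬┄
─█──┄
┄╬┄█░
╬─█┄╬
──┄┄╬
─╬┄░┄
┄░╬█░
╬░┄┄┄
┄──┄┄
░┄▲┄─
█┄─░█


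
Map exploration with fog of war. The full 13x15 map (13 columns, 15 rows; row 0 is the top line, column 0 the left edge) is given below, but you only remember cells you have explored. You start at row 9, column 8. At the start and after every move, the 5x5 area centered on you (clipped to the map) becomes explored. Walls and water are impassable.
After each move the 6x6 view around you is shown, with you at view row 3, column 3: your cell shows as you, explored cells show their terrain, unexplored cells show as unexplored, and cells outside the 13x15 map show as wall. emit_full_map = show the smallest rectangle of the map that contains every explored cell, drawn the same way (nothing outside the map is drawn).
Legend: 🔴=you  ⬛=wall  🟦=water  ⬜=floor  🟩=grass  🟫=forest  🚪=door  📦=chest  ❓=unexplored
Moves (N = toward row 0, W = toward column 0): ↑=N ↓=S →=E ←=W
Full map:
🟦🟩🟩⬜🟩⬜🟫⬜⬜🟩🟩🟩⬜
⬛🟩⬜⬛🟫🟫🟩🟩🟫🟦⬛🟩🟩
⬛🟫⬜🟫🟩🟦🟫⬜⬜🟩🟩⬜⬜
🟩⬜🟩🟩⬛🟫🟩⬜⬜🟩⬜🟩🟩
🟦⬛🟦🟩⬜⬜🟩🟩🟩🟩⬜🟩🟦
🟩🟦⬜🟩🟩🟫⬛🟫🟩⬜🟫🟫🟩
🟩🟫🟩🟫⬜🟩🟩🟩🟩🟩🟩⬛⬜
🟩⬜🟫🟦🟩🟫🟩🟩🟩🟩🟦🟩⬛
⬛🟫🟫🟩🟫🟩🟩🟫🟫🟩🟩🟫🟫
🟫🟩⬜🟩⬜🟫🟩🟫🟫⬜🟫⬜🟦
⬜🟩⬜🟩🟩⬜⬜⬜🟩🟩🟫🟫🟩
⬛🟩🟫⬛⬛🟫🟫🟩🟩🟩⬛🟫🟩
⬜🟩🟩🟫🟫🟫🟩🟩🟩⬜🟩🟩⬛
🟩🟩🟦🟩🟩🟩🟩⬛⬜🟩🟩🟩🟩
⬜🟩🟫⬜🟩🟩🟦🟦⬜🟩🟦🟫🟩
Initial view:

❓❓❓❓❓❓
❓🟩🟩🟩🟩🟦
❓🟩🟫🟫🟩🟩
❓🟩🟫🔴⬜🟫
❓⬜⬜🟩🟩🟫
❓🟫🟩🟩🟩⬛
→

❓❓❓❓❓❓
🟩🟩🟩🟩🟦🟩
🟩🟫🟫🟩🟩🟫
🟩🟫🟫🔴🟫⬜
⬜⬜🟩🟩🟫🟫
🟫🟩🟩🟩⬛🟫

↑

❓❓❓❓❓❓
❓🟩🟩🟩🟩⬛
🟩🟩🟩🟩🟦🟩
🟩🟫🟫🔴🟩🟫
🟩🟫🟫⬜🟫⬜
⬜⬜🟩🟩🟫🟫

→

❓❓❓❓❓❓
🟩🟩🟩🟩⬛⬜
🟩🟩🟩🟦🟩⬛
🟫🟫🟩🔴🟫🟫
🟫🟫⬜🟫⬜🟦
⬜🟩🟩🟫🟫🟩

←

❓❓❓❓❓❓
❓🟩🟩🟩🟩⬛
🟩🟩🟩🟩🟦🟩
🟩🟫🟫🔴🟩🟫
🟩🟫🟫⬜🟫⬜
⬜⬜🟩🟩🟫🟫

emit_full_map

❓🟩🟩🟩🟩⬛⬜
🟩🟩🟩🟩🟦🟩⬛
🟩🟫🟫🔴🟩🟫🟫
🟩🟫🟫⬜🟫⬜🟦
⬜⬜🟩🟩🟫🟫🟩
🟫🟩🟩🟩⬛🟫❓

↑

❓❓❓❓❓❓
❓🟫🟩⬜🟫🟫
❓🟩🟩🟩🟩⬛
🟩🟩🟩🔴🟦🟩
🟩🟫🟫🟩🟩🟫
🟩🟫🟫⬜🟫⬜

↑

❓❓❓❓❓❓
❓🟩🟩🟩⬜🟩
❓🟫🟩⬜🟫🟫
❓🟩🟩🔴🟩⬛
🟩🟩🟩🟩🟦🟩
🟩🟫🟫🟩🟩🟫

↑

❓❓❓❓❓❓
❓⬜⬜🟩⬜🟩
❓🟩🟩🟩⬜🟩
❓🟫🟩🔴🟫🟫
❓🟩🟩🟩🟩⬛
🟩🟩🟩🟩🟦🟩

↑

❓❓❓❓❓❓
❓⬜⬜🟩🟩⬜
❓⬜⬜🟩⬜🟩
❓🟩🟩🔴⬜🟩
❓🟫🟩⬜🟫🟫
❓🟩🟩🟩🟩⬛

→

❓❓❓❓❓❓
⬜⬜🟩🟩⬜⬜
⬜⬜🟩⬜🟩🟩
🟩🟩🟩🔴🟩🟦
🟫🟩⬜🟫🟫🟩
🟩🟩🟩🟩⬛⬜

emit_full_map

❓⬜⬜🟩🟩⬜⬜
❓⬜⬜🟩⬜🟩🟩
❓🟩🟩🟩🔴🟩🟦
❓🟫🟩⬜🟫🟫🟩
❓🟩🟩🟩🟩⬛⬜
🟩🟩🟩🟩🟦🟩⬛
🟩🟫🟫🟩🟩🟫🟫
🟩🟫🟫⬜🟫⬜🟦
⬜⬜🟩🟩🟫🟫🟩
🟫🟩🟩🟩⬛🟫❓

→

❓❓❓❓❓⬛
⬜🟩🟩⬜⬜⬛
⬜🟩⬜🟩🟩⬛
🟩🟩⬜🔴🟦⬛
🟩⬜🟫🟫🟩⬛
🟩🟩🟩⬛⬜⬛

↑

❓❓❓❓❓⬛
❓🟦⬛🟩🟩⬛
⬜🟩🟩⬜⬜⬛
⬜🟩⬜🔴🟩⬛
🟩🟩⬜🟩🟦⬛
🟩⬜🟫🟫🟩⬛

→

❓❓❓❓⬛⬛
🟦⬛🟩🟩⬛⬛
🟩🟩⬜⬜⬛⬛
🟩⬜🟩🔴⬛⬛
🟩⬜🟩🟦⬛⬛
⬜🟫🟫🟩⬛⬛

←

❓❓❓❓❓⬛
❓🟦⬛🟩🟩⬛
⬜🟩🟩⬜⬜⬛
⬜🟩⬜🔴🟩⬛
🟩🟩⬜🟩🟦⬛
🟩⬜🟫🟫🟩⬛

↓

❓🟦⬛🟩🟩⬛
⬜🟩🟩⬜⬜⬛
⬜🟩⬜🟩🟩⬛
🟩🟩⬜🔴🟦⬛
🟩⬜🟫🟫🟩⬛
🟩🟩🟩⬛⬜⬛

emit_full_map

❓❓❓🟦⬛🟩🟩
❓⬜⬜🟩🟩⬜⬜
❓⬜⬜🟩⬜🟩🟩
❓🟩🟩🟩⬜🔴🟦
❓🟫🟩⬜🟫🟫🟩
❓🟩🟩🟩🟩⬛⬜
🟩🟩🟩🟩🟦🟩⬛
🟩🟫🟫🟩🟩🟫🟫
🟩🟫🟫⬜🟫⬜🟦
⬜⬜🟩🟩🟫🟫🟩
🟫🟩🟩🟩⬛🟫❓


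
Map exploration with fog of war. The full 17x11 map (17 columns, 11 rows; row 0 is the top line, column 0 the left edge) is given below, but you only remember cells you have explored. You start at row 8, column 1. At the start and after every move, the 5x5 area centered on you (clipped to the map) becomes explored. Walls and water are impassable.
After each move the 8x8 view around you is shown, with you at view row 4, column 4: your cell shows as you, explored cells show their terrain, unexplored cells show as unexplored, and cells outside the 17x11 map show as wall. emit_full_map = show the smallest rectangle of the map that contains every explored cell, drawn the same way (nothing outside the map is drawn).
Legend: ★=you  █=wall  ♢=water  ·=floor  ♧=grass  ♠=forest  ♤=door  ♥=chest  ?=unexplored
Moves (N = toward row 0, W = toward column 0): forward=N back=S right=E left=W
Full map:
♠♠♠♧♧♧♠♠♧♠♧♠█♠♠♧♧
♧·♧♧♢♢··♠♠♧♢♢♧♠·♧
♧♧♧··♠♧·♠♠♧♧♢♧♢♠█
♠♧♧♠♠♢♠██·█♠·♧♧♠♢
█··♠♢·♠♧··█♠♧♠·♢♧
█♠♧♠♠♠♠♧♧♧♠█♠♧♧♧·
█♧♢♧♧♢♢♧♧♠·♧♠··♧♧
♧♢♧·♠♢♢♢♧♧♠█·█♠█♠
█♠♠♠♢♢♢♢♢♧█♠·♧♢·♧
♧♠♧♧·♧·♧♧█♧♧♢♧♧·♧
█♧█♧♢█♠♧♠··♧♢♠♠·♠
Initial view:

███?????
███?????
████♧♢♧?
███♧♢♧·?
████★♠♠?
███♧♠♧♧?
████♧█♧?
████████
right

██??????
██??????
███♧♢♧♧?
██♧♢♧·♠?
███♠★♠♢?
██♧♠♧♧·?
███♧█♧♢?
████████

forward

██??????
██??????
███♠♧♠♠?
███♧♢♧♧?
██♧♢★·♠?
███♠♠♠♢?
██♧♠♧♧·?
███♧█♧♢?

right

█???????
█???????
██♠♧♠♠♠?
██♧♢♧♧♢?
█♧♢♧★♠♢?
██♠♠♠♢♢?
█♧♠♧♧·♧?
██♧█♧♢??

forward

█???????
█???????
█?··♠♢·?
██♠♧♠♠♠?
██♧♢★♧♢?
█♧♢♧·♠♢?
██♠♠♠♢♢?
█♧♠♧♧·♧?

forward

█???????
█???????
█?♧♧♠♠♢?
█?··♠♢·?
██♠♧★♠♠?
██♧♢♧♧♢?
█♧♢♧·♠♢?
██♠♠♠♢♢?

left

██??????
██??????
██♠♧♧♠♠♢
███··♠♢·
███♠★♠♠♠
███♧♢♧♧♢
██♧♢♧·♠♢
███♠♠♠♢♢

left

███?????
███?????
███♠♧♧♠♠
████··♠♢
████★♧♠♠
████♧♢♧♧
███♧♢♧·♠
████♠♠♠♢

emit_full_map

♠♧♧♠♠♢
█··♠♢·
█★♧♠♠♠
█♧♢♧♧♢
♧♢♧·♠♢
█♠♠♠♢♢
♧♠♧♧·♧
█♧█♧♢?

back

███?????
███♠♧♧♠♠
████··♠♢
████♠♧♠♠
████★♢♧♧
███♧♢♧·♠
████♠♠♠♢
███♧♠♧♧·

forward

███?????
███?????
███♠♧♧♠♠
████··♠♢
████★♧♠♠
████♧♢♧♧
███♧♢♧·♠
████♠♠♠♢

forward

███?????
███?????
███♧♧♧·?
███♠♧♧♠♠
████★·♠♢
████♠♧♠♠
████♧♢♧♧
███♧♢♧·♠

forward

████████
███?????
███♧·♧♧?
███♧♧♧·?
███♠★♧♠♠
████··♠♢
████♠♧♠♠
████♧♢♧♧

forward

████████
████████
███♠♠♠♧?
███♧·♧♧?
███♧★♧·?
███♠♧♧♠♠
████··♠♢
████♠♧♠♠

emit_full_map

♠♠♠♧??
♧·♧♧??
♧★♧·??
♠♧♧♠♠♢
█··♠♢·
█♠♧♠♠♠
█♧♢♧♧♢
♧♢♧·♠♢
█♠♠♠♢♢
♧♠♧♧·♧
█♧█♧♢?

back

████████
███♠♠♠♧?
███♧·♧♧?
███♧♧♧·?
███♠★♧♠♠
████··♠♢
████♠♧♠♠
████♧♢♧♧

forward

████████
████████
███♠♠♠♧?
███♧·♧♧?
███♧★♧·?
███♠♧♧♠♠
████··♠♢
████♠♧♠♠

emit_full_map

♠♠♠♧??
♧·♧♧??
♧★♧·??
♠♧♧♠♠♢
█··♠♢·
█♠♧♠♠♠
█♧♢♧♧♢
♧♢♧·♠♢
█♠♠♠♢♢
♧♠♧♧·♧
█♧█♧♢?


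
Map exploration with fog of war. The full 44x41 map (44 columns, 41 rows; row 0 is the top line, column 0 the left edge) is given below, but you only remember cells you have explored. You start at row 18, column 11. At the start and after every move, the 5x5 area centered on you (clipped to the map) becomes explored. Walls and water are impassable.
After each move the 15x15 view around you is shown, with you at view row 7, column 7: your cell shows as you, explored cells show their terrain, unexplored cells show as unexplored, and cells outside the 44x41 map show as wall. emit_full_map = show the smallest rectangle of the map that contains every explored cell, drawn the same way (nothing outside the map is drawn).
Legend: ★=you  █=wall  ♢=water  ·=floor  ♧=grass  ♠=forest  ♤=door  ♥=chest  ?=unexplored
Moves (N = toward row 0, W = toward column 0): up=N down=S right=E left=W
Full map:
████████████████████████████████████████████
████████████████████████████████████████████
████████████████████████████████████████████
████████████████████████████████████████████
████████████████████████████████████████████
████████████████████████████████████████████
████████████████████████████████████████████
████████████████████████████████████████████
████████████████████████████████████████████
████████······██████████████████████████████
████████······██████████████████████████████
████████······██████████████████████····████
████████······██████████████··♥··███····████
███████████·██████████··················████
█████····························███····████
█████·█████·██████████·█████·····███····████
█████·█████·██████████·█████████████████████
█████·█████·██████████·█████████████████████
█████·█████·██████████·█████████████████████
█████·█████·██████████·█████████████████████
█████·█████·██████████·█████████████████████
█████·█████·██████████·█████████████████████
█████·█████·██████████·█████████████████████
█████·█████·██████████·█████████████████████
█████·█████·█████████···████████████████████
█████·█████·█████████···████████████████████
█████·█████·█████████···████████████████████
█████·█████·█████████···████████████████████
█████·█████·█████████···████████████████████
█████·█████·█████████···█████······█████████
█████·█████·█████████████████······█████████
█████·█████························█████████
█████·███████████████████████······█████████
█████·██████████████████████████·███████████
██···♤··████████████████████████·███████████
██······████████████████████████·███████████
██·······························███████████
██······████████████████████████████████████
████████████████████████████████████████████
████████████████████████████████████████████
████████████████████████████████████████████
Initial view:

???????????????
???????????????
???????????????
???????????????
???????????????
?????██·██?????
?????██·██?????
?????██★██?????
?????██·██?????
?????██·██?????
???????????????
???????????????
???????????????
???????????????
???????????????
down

???????????????
???????????????
???????????????
???????????????
?????██·██?????
?????██·██?????
?????██·██?????
?????██★██?????
?????██·██?????
?????██·██?????
???????????????
???????????????
???????????????
???????????????
???????????????

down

???????????????
???????????????
???????????????
?????██·██?????
?????██·██?????
?????██·██?????
?????██·██?????
?????██★██?????
?????██·██?????
?????██·██?????
???????????????
???????????????
???????????????
???????????????
???????????????

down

???????????????
???????????????
?????██·██?????
?????██·██?????
?????██·██?????
?????██·██?????
?????██·██?????
?????██★██?????
?????██·██?????
?????██·██?????
???????????????
???????????????
???????????????
???????????????
???????????????

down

???????????????
?????██·██?????
?????██·██?????
?????██·██?????
?????██·██?????
?????██·██?????
?????██·██?????
?????██★██?????
?????██·██?????
?????██·██?????
???????????????
???????????????
???????????????
???????????????
???????????????

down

?????██·██?????
?????██·██?????
?????██·██?????
?????██·██?????
?????██·██?????
?????██·██?????
?????██·██?????
?????██★██?????
?????██·██?????
?????██·██?????
???????????????
???????????????
???????????????
???????????????
???????????????

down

?????██·██?????
?????██·██?????
?????██·██?????
?????██·██?????
?????██·██?????
?????██·██?????
?????██·██?????
?????██★██?????
?????██·██?????
?????██·██?????
???????????????
???????????????
???????????????
???????????????
???????????????

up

?????██·██?????
?????██·██?????
?????██·██?????
?????██·██?????
?????██·██?????
?????██·██?????
?????██·██?????
?????██★██?????
?????██·██?????
?????██·██?????
?????██·██?????
???????????????
???????????????
???????????????
???????????????


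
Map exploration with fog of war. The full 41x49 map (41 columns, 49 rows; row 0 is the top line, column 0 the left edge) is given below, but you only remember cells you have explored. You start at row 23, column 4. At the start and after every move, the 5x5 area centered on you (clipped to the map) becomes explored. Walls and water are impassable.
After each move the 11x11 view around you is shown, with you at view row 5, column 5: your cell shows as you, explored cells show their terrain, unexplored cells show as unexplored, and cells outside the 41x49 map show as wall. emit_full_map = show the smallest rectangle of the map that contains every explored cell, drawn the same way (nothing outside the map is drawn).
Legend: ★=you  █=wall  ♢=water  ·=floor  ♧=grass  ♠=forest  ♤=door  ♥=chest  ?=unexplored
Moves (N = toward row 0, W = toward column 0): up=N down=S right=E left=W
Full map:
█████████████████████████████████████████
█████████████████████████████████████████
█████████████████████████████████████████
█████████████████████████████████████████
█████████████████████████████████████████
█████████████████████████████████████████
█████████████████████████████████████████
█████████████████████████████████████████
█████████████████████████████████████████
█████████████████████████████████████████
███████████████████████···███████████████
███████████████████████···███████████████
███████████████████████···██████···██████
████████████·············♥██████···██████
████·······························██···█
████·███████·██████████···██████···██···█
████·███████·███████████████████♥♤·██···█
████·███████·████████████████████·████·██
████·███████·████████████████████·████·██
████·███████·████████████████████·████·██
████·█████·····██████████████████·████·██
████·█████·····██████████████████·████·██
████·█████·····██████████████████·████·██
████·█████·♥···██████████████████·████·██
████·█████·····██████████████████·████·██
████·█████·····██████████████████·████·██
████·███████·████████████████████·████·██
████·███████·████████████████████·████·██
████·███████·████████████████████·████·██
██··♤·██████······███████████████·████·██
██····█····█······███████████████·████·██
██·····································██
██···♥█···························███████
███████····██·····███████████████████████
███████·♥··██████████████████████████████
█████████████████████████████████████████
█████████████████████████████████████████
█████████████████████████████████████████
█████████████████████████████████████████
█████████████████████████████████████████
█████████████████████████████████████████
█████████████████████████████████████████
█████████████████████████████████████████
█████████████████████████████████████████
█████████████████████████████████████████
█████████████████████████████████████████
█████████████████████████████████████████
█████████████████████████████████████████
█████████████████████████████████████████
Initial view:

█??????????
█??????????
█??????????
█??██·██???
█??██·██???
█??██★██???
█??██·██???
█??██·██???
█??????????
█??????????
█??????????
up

█??????????
█??????????
█??????????
█??██·██???
█??██·██???
█??██★██???
█??██·██???
█??██·██???
█??██·██???
█??????????
█??????????

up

█??????????
█??????????
█??????????
█??██·██???
█??██·██???
█??██★██???
█??██·██???
█??██·██???
█??██·██???
█??██·██???
█??????????

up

█??????????
█??????????
█??????????
█??██·██???
█??██·██???
█??██★██???
█??██·██???
█??██·██???
█??██·██???
█??██·██???
█??██·██???

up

█??????????
█??????????
█??????????
█??██·██???
█??██·██???
█??██★██???
█??██·██???
█??██·██???
█??██·██???
█??██·██???
█??██·██???

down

█??????????
█??????????
█??██·██???
█??██·██???
█??██·██???
█??██★██???
█??██·██???
█??██·██???
█??██·██???
█??██·██???
█??██·██???
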